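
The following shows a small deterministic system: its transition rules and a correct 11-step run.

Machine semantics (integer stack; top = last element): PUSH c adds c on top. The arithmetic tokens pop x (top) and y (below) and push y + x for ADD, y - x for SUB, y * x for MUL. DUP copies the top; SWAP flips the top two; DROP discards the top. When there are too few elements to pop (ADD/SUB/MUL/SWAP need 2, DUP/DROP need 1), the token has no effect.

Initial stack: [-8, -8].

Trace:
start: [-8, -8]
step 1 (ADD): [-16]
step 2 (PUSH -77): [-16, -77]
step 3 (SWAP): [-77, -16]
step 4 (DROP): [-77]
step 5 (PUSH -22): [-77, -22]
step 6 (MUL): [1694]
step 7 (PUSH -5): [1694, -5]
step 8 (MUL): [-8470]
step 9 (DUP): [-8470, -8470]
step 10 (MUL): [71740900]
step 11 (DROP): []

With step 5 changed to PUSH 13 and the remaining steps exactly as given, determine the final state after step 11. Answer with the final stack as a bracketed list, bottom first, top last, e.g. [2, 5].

(re-executing from step 5 with the substitution; state before step 5: [-77])
step 5 (PUSH 13): [-77, 13]
step 6 (MUL): [-1001]
step 7 (PUSH -5): [-1001, -5]
step 8 (MUL): [5005]
step 9 (DUP): [5005, 5005]
step 10 (MUL): [25050025]
step 11 (DROP): []

[]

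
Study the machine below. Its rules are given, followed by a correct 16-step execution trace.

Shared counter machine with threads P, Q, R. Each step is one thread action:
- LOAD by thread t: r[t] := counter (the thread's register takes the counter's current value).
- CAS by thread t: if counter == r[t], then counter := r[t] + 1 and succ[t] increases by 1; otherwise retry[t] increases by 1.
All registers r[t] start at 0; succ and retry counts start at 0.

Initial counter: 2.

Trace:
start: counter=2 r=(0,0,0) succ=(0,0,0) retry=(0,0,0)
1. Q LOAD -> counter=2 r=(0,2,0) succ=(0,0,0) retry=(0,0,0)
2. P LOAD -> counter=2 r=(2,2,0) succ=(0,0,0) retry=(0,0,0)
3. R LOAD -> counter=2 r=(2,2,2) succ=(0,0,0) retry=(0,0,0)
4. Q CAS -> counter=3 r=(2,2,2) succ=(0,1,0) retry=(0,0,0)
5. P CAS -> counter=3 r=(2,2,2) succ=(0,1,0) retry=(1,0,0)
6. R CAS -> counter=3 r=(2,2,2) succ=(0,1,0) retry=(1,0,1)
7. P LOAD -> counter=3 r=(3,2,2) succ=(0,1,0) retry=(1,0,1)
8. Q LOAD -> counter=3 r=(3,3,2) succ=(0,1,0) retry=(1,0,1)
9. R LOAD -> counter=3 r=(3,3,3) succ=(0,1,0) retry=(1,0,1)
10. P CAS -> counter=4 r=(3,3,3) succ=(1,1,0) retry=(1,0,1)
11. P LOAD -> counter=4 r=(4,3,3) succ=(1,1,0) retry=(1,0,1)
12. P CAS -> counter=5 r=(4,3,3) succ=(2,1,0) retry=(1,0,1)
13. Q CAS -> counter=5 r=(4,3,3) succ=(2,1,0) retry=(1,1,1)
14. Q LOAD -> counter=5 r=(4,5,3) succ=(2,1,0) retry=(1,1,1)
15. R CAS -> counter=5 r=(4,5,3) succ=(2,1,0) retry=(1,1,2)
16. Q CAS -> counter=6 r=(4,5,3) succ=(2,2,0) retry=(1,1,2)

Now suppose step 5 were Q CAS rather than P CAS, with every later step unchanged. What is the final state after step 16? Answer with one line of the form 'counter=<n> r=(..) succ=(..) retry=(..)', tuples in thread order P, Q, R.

(re-executing from step 5 with the substitution; state before step 5: counter=3 r=(2,2,2) succ=(0,1,0) retry=(0,0,0))
5. Q CAS -> counter=3 r=(2,2,2) succ=(0,1,0) retry=(0,1,0)
6. R CAS -> counter=3 r=(2,2,2) succ=(0,1,0) retry=(0,1,1)
7. P LOAD -> counter=3 r=(3,2,2) succ=(0,1,0) retry=(0,1,1)
8. Q LOAD -> counter=3 r=(3,3,2) succ=(0,1,0) retry=(0,1,1)
9. R LOAD -> counter=3 r=(3,3,3) succ=(0,1,0) retry=(0,1,1)
10. P CAS -> counter=4 r=(3,3,3) succ=(1,1,0) retry=(0,1,1)
11. P LOAD -> counter=4 r=(4,3,3) succ=(1,1,0) retry=(0,1,1)
12. P CAS -> counter=5 r=(4,3,3) succ=(2,1,0) retry=(0,1,1)
13. Q CAS -> counter=5 r=(4,3,3) succ=(2,1,0) retry=(0,2,1)
14. Q LOAD -> counter=5 r=(4,5,3) succ=(2,1,0) retry=(0,2,1)
15. R CAS -> counter=5 r=(4,5,3) succ=(2,1,0) retry=(0,2,2)
16. Q CAS -> counter=6 r=(4,5,3) succ=(2,2,0) retry=(0,2,2)

counter=6 r=(4,5,3) succ=(2,2,0) retry=(0,2,2)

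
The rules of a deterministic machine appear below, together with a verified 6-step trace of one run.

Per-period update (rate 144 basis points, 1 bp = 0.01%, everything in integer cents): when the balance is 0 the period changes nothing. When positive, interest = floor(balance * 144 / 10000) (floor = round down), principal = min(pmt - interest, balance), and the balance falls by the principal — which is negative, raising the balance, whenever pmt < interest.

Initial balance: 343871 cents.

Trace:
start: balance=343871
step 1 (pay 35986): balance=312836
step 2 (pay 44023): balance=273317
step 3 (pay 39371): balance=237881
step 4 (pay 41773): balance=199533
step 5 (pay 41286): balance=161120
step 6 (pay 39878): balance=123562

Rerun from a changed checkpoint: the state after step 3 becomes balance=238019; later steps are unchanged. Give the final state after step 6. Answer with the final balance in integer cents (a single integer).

state after step 3 := balance=238019
step 4 (pay 41773): balance=199673
step 5 (pay 41286): balance=161262
step 6 (pay 39878): balance=123706

123706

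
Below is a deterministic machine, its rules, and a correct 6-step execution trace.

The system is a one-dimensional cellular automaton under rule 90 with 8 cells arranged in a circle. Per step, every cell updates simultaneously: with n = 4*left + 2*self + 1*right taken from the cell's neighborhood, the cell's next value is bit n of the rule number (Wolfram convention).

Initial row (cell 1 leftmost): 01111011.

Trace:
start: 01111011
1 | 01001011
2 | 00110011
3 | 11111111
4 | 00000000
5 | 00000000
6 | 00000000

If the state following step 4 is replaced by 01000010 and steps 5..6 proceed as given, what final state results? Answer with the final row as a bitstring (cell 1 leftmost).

10011001

state after step 4 := 01000010
5 | 10100101
6 | 10011001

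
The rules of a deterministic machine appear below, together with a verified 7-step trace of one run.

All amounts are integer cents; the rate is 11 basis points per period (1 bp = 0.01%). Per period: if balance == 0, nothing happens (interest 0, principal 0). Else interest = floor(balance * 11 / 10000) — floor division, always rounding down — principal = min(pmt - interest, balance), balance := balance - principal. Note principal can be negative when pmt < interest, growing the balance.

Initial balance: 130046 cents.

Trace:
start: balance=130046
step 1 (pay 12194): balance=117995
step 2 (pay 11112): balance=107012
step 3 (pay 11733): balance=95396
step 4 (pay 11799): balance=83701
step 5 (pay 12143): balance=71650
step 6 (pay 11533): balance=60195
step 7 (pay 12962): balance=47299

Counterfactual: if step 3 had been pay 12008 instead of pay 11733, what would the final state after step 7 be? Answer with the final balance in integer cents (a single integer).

(re-executing from step 3 with the substitution; state before step 3: balance=107012)
step 3 (pay 12008): balance=95121
step 4 (pay 11799): balance=83426
step 5 (pay 12143): balance=71374
step 6 (pay 11533): balance=59919
step 7 (pay 12962): balance=47022

47022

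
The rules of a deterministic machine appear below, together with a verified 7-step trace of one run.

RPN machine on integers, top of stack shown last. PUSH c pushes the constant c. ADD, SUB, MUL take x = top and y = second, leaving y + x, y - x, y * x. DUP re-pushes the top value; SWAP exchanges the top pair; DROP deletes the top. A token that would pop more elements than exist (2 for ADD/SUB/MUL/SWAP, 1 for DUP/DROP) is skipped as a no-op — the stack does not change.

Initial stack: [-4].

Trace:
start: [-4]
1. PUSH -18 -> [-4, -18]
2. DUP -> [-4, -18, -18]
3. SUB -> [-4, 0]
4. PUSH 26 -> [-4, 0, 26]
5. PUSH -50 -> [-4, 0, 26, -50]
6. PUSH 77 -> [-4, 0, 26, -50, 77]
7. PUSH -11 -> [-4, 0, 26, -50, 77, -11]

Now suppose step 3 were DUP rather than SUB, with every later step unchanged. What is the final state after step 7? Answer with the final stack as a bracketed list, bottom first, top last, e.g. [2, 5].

(re-executing from step 3 with the substitution; state before step 3: [-4, -18, -18])
3. DUP -> [-4, -18, -18, -18]
4. PUSH 26 -> [-4, -18, -18, -18, 26]
5. PUSH -50 -> [-4, -18, -18, -18, 26, -50]
6. PUSH 77 -> [-4, -18, -18, -18, 26, -50, 77]
7. PUSH -11 -> [-4, -18, -18, -18, 26, -50, 77, -11]

[-4, -18, -18, -18, 26, -50, 77, -11]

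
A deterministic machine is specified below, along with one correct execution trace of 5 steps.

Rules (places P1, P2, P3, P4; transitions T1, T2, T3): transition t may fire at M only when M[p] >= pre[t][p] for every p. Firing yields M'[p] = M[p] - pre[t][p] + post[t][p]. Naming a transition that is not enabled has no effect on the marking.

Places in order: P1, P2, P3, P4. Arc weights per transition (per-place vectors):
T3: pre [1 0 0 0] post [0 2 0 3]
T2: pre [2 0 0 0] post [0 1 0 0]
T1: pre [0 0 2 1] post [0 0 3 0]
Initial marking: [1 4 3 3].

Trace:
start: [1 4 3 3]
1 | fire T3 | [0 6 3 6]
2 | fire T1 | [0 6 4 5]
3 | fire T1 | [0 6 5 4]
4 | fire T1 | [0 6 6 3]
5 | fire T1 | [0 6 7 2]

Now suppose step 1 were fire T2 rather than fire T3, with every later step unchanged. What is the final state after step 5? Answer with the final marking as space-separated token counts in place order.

1 4 6 0

(re-executing from step 1 with the substitution; state before step 1: [1 4 3 3])
1 | fire T2 | [1 4 3 3]
2 | fire T1 | [1 4 4 2]
3 | fire T1 | [1 4 5 1]
4 | fire T1 | [1 4 6 0]
5 | fire T1 | [1 4 6 0]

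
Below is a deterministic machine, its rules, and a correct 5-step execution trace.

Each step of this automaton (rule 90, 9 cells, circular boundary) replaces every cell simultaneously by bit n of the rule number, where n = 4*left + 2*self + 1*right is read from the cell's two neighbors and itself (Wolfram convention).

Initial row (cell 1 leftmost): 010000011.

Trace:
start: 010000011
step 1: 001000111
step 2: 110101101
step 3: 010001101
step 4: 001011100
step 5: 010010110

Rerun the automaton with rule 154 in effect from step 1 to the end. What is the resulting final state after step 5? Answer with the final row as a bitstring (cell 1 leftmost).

(re-executing steps 1..5 under rule 154; state before step 1: 010000011)
step 1: 001000110
step 2: 010101101
step 3: 000001000
step 4: 000010100
step 5: 000100010

000100010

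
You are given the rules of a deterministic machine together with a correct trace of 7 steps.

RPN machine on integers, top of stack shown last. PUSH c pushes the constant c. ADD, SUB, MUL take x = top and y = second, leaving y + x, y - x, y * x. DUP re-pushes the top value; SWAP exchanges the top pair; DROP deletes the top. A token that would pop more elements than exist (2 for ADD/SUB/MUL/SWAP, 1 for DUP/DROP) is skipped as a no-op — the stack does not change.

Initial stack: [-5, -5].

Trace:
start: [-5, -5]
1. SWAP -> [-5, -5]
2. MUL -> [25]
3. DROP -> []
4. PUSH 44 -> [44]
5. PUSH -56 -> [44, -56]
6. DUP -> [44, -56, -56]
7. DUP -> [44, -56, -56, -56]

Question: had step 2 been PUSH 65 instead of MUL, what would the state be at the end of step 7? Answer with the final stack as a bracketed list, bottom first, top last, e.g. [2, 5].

[-5, -5, 44, -56, -56, -56]

(re-executing from step 2 with the substitution; state before step 2: [-5, -5])
2. PUSH 65 -> [-5, -5, 65]
3. DROP -> [-5, -5]
4. PUSH 44 -> [-5, -5, 44]
5. PUSH -56 -> [-5, -5, 44, -56]
6. DUP -> [-5, -5, 44, -56, -56]
7. DUP -> [-5, -5, 44, -56, -56, -56]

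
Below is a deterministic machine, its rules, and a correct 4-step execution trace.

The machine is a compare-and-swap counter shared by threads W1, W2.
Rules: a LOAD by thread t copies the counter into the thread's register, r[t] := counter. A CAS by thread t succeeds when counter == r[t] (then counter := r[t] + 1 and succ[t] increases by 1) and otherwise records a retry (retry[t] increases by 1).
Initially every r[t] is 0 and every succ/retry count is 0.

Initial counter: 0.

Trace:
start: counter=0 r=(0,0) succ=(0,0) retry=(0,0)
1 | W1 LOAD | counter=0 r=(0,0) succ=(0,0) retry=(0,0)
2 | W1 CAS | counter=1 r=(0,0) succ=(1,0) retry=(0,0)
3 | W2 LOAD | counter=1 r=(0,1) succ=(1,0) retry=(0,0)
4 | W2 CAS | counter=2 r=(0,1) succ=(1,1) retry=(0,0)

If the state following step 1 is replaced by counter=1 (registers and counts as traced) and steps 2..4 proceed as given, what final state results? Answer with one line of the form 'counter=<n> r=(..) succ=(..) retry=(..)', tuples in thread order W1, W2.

state after step 1 := counter=1 r=(0,0) succ=(0,0) retry=(0,0)
2 | W1 CAS | counter=1 r=(0,0) succ=(0,0) retry=(1,0)
3 | W2 LOAD | counter=1 r=(0,1) succ=(0,0) retry=(1,0)
4 | W2 CAS | counter=2 r=(0,1) succ=(0,1) retry=(1,0)

counter=2 r=(0,1) succ=(0,1) retry=(1,0)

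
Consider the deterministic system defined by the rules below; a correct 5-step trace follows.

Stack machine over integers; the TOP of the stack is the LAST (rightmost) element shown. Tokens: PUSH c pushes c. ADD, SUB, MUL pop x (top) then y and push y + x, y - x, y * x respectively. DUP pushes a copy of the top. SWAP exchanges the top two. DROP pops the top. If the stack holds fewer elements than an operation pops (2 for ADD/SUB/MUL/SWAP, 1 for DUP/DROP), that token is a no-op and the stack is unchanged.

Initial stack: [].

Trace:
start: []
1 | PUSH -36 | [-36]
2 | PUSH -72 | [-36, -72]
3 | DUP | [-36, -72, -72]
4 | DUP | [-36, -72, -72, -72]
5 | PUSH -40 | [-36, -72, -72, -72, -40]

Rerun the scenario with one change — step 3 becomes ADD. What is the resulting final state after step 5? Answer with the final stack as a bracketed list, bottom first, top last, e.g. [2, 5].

(re-executing from step 3 with the substitution; state before step 3: [-36, -72])
3 | ADD | [-108]
4 | DUP | [-108, -108]
5 | PUSH -40 | [-108, -108, -40]

[-108, -108, -40]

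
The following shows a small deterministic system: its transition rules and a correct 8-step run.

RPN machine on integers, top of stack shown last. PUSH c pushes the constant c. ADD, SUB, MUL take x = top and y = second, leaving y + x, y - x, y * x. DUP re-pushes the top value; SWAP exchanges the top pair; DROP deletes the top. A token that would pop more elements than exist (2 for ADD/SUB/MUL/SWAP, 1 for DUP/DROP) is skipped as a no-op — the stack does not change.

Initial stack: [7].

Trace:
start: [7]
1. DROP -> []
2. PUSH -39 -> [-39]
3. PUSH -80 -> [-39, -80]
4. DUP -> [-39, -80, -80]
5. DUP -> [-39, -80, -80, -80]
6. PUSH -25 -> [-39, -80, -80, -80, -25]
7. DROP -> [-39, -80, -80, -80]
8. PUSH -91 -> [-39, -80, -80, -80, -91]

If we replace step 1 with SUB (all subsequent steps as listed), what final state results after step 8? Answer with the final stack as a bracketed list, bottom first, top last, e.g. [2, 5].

[7, -39, -80, -80, -80, -91]

(re-executing from step 1 with the substitution; state before step 1: [7])
1. SUB -> [7]
2. PUSH -39 -> [7, -39]
3. PUSH -80 -> [7, -39, -80]
4. DUP -> [7, -39, -80, -80]
5. DUP -> [7, -39, -80, -80, -80]
6. PUSH -25 -> [7, -39, -80, -80, -80, -25]
7. DROP -> [7, -39, -80, -80, -80]
8. PUSH -91 -> [7, -39, -80, -80, -80, -91]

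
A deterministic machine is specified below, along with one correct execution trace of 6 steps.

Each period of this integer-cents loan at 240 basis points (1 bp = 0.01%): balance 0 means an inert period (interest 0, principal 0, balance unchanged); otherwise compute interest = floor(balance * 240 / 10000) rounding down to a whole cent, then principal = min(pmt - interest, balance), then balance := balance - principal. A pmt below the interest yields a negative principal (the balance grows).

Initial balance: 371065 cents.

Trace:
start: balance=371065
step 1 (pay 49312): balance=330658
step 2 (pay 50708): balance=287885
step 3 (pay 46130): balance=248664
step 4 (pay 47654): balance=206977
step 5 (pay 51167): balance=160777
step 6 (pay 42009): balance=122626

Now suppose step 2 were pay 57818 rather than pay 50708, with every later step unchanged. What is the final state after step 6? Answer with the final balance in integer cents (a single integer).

114809

(re-executing from step 2 with the substitution; state before step 2: balance=330658)
step 2 (pay 57818): balance=280775
step 3 (pay 46130): balance=241383
step 4 (pay 47654): balance=199522
step 5 (pay 51167): balance=153143
step 6 (pay 42009): balance=114809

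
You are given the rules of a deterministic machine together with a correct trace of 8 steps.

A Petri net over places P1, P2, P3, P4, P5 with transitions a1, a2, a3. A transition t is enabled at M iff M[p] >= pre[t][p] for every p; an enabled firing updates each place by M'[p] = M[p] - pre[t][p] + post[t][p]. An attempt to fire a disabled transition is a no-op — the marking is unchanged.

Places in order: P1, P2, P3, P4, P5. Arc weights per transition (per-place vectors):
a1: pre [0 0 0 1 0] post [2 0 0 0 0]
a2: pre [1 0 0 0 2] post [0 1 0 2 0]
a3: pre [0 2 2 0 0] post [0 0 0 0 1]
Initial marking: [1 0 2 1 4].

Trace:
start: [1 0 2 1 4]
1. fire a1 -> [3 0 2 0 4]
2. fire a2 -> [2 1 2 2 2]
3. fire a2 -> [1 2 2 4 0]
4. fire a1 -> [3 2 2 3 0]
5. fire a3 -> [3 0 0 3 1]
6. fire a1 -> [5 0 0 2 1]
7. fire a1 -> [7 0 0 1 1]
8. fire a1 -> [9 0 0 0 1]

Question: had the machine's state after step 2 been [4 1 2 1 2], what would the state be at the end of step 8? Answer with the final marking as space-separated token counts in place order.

state after step 2 := [4 1 2 1 2]
3. fire a2 -> [3 2 2 3 0]
4. fire a1 -> [5 2 2 2 0]
5. fire a3 -> [5 0 0 2 1]
6. fire a1 -> [7 0 0 1 1]
7. fire a1 -> [9 0 0 0 1]
8. fire a1 -> [9 0 0 0 1]

9 0 0 0 1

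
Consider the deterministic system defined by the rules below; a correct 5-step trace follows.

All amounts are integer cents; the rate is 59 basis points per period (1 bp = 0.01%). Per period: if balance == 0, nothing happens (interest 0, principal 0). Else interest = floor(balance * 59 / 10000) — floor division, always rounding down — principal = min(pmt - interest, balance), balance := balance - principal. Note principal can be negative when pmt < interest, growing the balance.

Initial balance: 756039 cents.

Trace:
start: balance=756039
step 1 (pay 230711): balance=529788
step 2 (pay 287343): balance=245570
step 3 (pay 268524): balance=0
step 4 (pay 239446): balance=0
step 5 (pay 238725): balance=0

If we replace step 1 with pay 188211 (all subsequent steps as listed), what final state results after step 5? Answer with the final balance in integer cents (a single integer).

0

(re-executing from step 1 with the substitution; state before step 1: balance=756039)
step 1 (pay 188211): balance=572288
step 2 (pay 287343): balance=288321
step 3 (pay 268524): balance=21498
step 4 (pay 239446): balance=0
step 5 (pay 238725): balance=0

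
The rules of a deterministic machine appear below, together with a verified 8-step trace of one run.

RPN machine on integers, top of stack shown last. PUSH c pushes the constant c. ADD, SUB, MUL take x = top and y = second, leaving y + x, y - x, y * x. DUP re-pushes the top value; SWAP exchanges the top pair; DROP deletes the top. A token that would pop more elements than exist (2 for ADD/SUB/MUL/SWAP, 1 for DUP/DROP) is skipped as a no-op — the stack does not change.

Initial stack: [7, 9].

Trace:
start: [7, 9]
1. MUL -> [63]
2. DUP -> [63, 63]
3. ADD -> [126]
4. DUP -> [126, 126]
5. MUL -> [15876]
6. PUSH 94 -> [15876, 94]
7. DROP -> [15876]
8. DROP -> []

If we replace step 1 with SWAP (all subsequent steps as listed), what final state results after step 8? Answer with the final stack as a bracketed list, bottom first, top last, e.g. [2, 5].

[9]

(re-executing from step 1 with the substitution; state before step 1: [7, 9])
1. SWAP -> [9, 7]
2. DUP -> [9, 7, 7]
3. ADD -> [9, 14]
4. DUP -> [9, 14, 14]
5. MUL -> [9, 196]
6. PUSH 94 -> [9, 196, 94]
7. DROP -> [9, 196]
8. DROP -> [9]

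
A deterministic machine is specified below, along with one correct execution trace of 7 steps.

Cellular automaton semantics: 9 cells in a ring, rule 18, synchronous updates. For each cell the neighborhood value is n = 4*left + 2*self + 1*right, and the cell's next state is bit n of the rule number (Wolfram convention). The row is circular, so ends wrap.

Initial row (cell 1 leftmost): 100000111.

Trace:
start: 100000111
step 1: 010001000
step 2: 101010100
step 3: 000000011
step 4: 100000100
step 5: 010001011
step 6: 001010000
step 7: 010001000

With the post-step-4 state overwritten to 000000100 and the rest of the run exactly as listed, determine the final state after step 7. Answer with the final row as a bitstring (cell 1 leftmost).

100101010

state after step 4 := 000000100
step 5: 000001010
step 6: 000010001
step 7: 100101010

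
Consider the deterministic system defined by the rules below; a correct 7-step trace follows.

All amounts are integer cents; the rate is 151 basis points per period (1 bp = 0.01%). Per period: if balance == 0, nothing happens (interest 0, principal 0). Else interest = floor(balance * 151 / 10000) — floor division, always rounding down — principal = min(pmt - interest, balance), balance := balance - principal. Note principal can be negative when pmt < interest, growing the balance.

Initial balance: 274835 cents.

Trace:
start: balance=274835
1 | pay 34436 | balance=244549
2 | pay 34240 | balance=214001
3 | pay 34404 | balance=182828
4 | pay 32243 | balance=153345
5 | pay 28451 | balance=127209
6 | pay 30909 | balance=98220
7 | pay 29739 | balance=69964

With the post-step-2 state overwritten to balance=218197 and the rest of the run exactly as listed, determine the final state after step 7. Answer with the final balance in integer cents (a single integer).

state after step 2 := balance=218197
3 | pay 34404 | balance=187087
4 | pay 32243 | balance=157669
5 | pay 28451 | balance=131598
6 | pay 30909 | balance=102676
7 | pay 29739 | balance=74487

74487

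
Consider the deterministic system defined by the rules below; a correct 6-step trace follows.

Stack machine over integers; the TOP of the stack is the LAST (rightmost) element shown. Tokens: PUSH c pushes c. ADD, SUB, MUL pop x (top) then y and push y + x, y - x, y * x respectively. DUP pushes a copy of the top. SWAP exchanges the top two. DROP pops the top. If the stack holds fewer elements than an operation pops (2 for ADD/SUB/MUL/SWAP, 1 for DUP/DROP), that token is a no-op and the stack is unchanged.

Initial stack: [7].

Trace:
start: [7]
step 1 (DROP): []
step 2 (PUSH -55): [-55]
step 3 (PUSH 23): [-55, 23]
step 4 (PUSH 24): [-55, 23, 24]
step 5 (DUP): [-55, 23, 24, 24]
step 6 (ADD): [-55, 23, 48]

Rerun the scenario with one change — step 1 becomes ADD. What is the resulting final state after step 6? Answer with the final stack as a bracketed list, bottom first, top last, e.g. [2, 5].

(re-executing from step 1 with the substitution; state before step 1: [7])
step 1 (ADD): [7]
step 2 (PUSH -55): [7, -55]
step 3 (PUSH 23): [7, -55, 23]
step 4 (PUSH 24): [7, -55, 23, 24]
step 5 (DUP): [7, -55, 23, 24, 24]
step 6 (ADD): [7, -55, 23, 48]

[7, -55, 23, 48]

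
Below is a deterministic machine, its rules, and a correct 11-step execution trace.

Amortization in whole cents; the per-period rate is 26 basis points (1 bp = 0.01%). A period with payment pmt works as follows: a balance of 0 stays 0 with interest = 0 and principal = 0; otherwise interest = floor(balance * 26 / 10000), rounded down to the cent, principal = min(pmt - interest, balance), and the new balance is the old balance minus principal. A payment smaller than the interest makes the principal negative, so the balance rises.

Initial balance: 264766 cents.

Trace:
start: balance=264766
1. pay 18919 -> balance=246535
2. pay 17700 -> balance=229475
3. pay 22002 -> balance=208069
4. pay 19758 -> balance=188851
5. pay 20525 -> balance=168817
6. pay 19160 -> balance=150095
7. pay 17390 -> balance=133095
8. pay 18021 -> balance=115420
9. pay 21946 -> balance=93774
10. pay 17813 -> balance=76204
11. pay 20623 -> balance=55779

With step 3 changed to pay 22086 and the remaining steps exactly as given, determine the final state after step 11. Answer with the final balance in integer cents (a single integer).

(re-executing from step 3 with the substitution; state before step 3: balance=229475)
3. pay 22086 -> balance=207985
4. pay 19758 -> balance=188767
5. pay 20525 -> balance=168732
6. pay 19160 -> balance=150010
7. pay 17390 -> balance=133010
8. pay 18021 -> balance=115334
9. pay 21946 -> balance=93687
10. pay 17813 -> balance=76117
11. pay 20623 -> balance=55691

55691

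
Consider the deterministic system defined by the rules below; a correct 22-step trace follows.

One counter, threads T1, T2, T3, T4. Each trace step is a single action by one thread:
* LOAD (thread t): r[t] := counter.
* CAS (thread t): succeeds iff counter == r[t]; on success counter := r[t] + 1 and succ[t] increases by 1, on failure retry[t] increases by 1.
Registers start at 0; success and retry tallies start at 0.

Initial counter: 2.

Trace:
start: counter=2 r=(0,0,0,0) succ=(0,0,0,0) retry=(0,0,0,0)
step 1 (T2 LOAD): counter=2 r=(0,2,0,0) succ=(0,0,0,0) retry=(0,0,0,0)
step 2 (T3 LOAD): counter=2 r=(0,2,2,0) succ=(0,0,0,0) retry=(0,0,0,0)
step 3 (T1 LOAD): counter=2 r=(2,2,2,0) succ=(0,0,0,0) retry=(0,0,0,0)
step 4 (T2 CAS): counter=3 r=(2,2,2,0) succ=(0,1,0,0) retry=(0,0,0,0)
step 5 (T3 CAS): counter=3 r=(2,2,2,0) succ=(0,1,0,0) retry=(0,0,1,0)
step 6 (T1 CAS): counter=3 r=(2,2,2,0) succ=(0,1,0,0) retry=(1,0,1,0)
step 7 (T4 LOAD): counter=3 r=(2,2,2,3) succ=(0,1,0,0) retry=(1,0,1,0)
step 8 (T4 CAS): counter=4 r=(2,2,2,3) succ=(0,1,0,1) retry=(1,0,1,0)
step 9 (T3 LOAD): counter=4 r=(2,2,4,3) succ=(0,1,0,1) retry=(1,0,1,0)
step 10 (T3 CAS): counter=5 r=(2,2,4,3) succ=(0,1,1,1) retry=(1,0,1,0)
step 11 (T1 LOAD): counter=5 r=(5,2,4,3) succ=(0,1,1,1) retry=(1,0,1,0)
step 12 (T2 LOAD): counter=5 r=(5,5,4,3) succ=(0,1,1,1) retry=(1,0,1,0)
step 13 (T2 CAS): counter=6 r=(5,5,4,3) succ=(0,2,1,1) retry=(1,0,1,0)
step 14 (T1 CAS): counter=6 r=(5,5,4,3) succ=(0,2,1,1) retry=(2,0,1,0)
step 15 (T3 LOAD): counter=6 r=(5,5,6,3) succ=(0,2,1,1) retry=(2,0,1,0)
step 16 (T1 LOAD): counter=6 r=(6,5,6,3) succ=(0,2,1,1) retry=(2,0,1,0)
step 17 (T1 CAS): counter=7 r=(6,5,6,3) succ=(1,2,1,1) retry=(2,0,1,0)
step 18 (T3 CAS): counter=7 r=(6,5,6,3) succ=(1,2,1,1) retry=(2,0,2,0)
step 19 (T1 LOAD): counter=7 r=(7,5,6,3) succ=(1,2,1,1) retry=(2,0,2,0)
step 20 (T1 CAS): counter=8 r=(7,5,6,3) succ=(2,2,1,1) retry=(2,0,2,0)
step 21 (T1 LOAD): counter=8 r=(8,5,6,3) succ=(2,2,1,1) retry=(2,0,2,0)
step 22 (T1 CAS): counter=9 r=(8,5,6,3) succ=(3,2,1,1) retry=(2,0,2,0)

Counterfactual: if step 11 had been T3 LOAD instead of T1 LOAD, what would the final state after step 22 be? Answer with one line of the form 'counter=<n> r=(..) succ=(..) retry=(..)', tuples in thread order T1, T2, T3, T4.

counter=9 r=(8,5,6,3) succ=(3,2,1,1) retry=(2,0,2,0)

(re-executing from step 11 with the substitution; state before step 11: counter=5 r=(2,2,4,3) succ=(0,1,1,1) retry=(1,0,1,0))
step 11 (T3 LOAD): counter=5 r=(2,2,5,3) succ=(0,1,1,1) retry=(1,0,1,0)
step 12 (T2 LOAD): counter=5 r=(2,5,5,3) succ=(0,1,1,1) retry=(1,0,1,0)
step 13 (T2 CAS): counter=6 r=(2,5,5,3) succ=(0,2,1,1) retry=(1,0,1,0)
step 14 (T1 CAS): counter=6 r=(2,5,5,3) succ=(0,2,1,1) retry=(2,0,1,0)
step 15 (T3 LOAD): counter=6 r=(2,5,6,3) succ=(0,2,1,1) retry=(2,0,1,0)
step 16 (T1 LOAD): counter=6 r=(6,5,6,3) succ=(0,2,1,1) retry=(2,0,1,0)
step 17 (T1 CAS): counter=7 r=(6,5,6,3) succ=(1,2,1,1) retry=(2,0,1,0)
step 18 (T3 CAS): counter=7 r=(6,5,6,3) succ=(1,2,1,1) retry=(2,0,2,0)
step 19 (T1 LOAD): counter=7 r=(7,5,6,3) succ=(1,2,1,1) retry=(2,0,2,0)
step 20 (T1 CAS): counter=8 r=(7,5,6,3) succ=(2,2,1,1) retry=(2,0,2,0)
step 21 (T1 LOAD): counter=8 r=(8,5,6,3) succ=(2,2,1,1) retry=(2,0,2,0)
step 22 (T1 CAS): counter=9 r=(8,5,6,3) succ=(3,2,1,1) retry=(2,0,2,0)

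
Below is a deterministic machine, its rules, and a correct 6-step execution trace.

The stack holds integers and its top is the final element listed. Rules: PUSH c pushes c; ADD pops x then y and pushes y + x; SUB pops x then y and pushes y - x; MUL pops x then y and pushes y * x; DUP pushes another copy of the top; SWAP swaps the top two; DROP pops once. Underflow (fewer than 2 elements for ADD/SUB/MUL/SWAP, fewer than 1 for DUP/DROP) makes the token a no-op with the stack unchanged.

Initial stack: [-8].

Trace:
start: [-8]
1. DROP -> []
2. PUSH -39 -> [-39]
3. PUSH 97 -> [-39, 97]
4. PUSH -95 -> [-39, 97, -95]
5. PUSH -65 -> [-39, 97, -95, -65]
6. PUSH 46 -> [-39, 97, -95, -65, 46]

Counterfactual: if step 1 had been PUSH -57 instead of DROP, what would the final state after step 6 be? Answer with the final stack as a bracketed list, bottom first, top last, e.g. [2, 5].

[-8, -57, -39, 97, -95, -65, 46]

(re-executing from step 1 with the substitution; state before step 1: [-8])
1. PUSH -57 -> [-8, -57]
2. PUSH -39 -> [-8, -57, -39]
3. PUSH 97 -> [-8, -57, -39, 97]
4. PUSH -95 -> [-8, -57, -39, 97, -95]
5. PUSH -65 -> [-8, -57, -39, 97, -95, -65]
6. PUSH 46 -> [-8, -57, -39, 97, -95, -65, 46]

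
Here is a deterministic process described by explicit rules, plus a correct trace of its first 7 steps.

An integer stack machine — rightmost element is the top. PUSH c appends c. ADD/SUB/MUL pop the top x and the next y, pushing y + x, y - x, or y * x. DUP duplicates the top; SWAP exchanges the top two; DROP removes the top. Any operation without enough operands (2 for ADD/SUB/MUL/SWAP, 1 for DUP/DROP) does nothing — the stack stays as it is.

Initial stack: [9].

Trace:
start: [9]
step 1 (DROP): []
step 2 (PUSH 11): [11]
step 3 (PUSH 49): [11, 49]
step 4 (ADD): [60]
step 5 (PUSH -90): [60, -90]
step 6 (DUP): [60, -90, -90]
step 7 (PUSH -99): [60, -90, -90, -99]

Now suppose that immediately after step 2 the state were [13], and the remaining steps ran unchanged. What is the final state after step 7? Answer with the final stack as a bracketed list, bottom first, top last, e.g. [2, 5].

state after step 2 := [13]
step 3 (PUSH 49): [13, 49]
step 4 (ADD): [62]
step 5 (PUSH -90): [62, -90]
step 6 (DUP): [62, -90, -90]
step 7 (PUSH -99): [62, -90, -90, -99]

[62, -90, -90, -99]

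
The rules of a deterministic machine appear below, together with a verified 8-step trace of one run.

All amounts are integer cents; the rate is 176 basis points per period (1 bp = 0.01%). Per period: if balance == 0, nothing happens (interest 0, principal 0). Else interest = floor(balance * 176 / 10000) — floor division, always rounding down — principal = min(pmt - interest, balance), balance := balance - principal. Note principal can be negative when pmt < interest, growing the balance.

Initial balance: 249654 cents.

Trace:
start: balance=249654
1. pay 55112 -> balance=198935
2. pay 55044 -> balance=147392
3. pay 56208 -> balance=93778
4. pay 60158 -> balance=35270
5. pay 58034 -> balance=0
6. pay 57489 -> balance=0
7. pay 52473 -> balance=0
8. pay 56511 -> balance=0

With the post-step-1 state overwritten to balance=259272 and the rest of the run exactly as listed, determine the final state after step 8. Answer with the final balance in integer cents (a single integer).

0

state after step 1 := balance=259272
2. pay 55044 -> balance=208791
3. pay 56208 -> balance=156257
4. pay 60158 -> balance=98849
5. pay 58034 -> balance=42554
6. pay 57489 -> balance=0
7. pay 52473 -> balance=0
8. pay 56511 -> balance=0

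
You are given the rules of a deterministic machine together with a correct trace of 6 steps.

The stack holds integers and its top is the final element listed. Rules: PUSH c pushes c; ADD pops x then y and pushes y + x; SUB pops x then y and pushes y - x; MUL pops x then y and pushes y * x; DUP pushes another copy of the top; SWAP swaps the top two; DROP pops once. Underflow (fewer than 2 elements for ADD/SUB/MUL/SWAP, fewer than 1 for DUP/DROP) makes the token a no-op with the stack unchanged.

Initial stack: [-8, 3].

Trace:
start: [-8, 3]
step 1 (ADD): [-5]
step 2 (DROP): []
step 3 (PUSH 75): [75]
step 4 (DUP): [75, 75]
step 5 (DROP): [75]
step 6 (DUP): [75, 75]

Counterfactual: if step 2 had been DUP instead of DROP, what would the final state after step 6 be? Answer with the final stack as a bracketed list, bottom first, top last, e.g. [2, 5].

[-5, -5, 75, 75]

(re-executing from step 2 with the substitution; state before step 2: [-5])
step 2 (DUP): [-5, -5]
step 3 (PUSH 75): [-5, -5, 75]
step 4 (DUP): [-5, -5, 75, 75]
step 5 (DROP): [-5, -5, 75]
step 6 (DUP): [-5, -5, 75, 75]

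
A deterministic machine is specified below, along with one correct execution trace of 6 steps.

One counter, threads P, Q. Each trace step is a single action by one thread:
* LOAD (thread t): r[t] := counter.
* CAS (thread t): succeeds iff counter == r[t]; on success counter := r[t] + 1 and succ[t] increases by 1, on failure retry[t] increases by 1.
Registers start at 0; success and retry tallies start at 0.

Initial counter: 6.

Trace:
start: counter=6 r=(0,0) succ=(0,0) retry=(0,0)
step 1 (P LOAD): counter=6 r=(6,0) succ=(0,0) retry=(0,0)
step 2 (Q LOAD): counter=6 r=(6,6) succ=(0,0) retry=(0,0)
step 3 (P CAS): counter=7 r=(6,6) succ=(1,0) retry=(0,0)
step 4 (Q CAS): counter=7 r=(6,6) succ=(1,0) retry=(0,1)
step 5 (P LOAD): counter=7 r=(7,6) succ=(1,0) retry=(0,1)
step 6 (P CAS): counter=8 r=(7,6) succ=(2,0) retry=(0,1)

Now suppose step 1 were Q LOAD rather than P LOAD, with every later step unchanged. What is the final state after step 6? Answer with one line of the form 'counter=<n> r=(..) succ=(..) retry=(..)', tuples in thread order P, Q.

(re-executing from step 1 with the substitution; state before step 1: counter=6 r=(0,0) succ=(0,0) retry=(0,0))
step 1 (Q LOAD): counter=6 r=(0,6) succ=(0,0) retry=(0,0)
step 2 (Q LOAD): counter=6 r=(0,6) succ=(0,0) retry=(0,0)
step 3 (P CAS): counter=6 r=(0,6) succ=(0,0) retry=(1,0)
step 4 (Q CAS): counter=7 r=(0,6) succ=(0,1) retry=(1,0)
step 5 (P LOAD): counter=7 r=(7,6) succ=(0,1) retry=(1,0)
step 6 (P CAS): counter=8 r=(7,6) succ=(1,1) retry=(1,0)

counter=8 r=(7,6) succ=(1,1) retry=(1,0)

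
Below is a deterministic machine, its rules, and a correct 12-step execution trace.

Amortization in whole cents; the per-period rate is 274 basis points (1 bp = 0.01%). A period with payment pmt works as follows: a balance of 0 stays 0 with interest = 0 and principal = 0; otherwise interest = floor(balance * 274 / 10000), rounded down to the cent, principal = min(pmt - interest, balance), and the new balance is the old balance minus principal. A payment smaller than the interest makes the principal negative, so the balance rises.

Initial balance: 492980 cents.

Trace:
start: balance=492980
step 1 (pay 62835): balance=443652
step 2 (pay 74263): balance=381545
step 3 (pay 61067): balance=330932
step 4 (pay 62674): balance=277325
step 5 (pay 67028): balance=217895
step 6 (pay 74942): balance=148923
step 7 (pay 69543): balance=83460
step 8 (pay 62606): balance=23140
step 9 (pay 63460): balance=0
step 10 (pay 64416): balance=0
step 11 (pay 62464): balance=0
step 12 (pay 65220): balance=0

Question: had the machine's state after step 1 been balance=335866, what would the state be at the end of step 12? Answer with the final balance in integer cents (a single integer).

state after step 1 := balance=335866
step 2 (pay 74263): balance=270805
step 3 (pay 61067): balance=217158
step 4 (pay 62674): balance=160434
step 5 (pay 67028): balance=97801
step 6 (pay 74942): balance=25538
step 7 (pay 69543): balance=0
step 8 (pay 62606): balance=0
step 9 (pay 63460): balance=0
step 10 (pay 64416): balance=0
step 11 (pay 62464): balance=0
step 12 (pay 65220): balance=0

0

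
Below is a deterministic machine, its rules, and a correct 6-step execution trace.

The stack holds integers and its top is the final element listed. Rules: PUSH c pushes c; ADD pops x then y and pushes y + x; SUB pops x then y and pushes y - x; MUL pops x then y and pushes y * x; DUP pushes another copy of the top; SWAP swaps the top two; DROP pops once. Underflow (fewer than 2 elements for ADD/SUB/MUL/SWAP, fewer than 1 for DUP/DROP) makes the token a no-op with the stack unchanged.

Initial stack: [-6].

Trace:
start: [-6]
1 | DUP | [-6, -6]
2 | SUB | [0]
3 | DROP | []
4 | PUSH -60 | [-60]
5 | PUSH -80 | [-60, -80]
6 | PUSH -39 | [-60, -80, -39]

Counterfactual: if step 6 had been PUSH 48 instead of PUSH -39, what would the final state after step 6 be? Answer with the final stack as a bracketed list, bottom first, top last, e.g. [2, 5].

(re-executing from step 6 with the substitution; state before step 6: [-60, -80])
6 | PUSH 48 | [-60, -80, 48]

[-60, -80, 48]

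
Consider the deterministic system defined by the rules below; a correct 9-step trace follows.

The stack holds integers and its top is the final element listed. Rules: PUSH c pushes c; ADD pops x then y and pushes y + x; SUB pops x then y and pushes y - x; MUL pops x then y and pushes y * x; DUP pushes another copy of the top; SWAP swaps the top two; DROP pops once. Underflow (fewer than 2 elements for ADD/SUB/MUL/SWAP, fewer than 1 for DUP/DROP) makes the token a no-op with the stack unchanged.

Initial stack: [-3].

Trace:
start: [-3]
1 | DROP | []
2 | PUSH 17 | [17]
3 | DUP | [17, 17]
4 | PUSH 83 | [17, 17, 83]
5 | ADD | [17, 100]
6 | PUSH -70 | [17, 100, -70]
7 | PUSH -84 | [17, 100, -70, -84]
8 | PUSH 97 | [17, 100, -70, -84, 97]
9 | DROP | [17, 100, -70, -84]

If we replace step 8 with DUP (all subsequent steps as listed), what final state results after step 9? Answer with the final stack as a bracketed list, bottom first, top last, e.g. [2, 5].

[17, 100, -70, -84]

(re-executing from step 8 with the substitution; state before step 8: [17, 100, -70, -84])
8 | DUP | [17, 100, -70, -84, -84]
9 | DROP | [17, 100, -70, -84]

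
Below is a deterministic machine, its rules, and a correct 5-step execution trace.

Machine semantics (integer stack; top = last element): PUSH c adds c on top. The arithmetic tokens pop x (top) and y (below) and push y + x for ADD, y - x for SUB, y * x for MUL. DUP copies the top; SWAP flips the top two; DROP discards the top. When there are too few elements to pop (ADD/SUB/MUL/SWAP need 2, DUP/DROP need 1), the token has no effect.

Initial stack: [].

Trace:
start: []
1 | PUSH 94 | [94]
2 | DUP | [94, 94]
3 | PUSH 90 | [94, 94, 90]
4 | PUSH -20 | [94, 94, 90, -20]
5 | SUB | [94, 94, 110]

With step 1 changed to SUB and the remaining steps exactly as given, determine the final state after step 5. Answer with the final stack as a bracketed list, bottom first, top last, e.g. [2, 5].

[110]

(re-executing from step 1 with the substitution; state before step 1: [])
1 | SUB | []
2 | DUP | []
3 | PUSH 90 | [90]
4 | PUSH -20 | [90, -20]
5 | SUB | [110]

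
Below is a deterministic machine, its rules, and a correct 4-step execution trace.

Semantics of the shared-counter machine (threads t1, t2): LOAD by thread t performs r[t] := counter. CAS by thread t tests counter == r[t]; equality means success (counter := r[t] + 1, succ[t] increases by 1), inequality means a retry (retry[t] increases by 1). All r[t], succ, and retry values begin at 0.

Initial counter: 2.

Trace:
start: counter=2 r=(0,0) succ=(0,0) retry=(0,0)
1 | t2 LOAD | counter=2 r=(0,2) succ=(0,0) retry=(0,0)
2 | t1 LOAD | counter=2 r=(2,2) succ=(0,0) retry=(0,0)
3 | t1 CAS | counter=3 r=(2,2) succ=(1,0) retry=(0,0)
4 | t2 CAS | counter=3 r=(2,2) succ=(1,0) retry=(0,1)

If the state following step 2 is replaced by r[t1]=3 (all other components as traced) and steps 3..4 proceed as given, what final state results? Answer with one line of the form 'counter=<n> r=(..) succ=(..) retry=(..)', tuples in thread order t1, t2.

state after step 2 := counter=2 r=(3,2) succ=(0,0) retry=(0,0)
3 | t1 CAS | counter=2 r=(3,2) succ=(0,0) retry=(1,0)
4 | t2 CAS | counter=3 r=(3,2) succ=(0,1) retry=(1,0)

counter=3 r=(3,2) succ=(0,1) retry=(1,0)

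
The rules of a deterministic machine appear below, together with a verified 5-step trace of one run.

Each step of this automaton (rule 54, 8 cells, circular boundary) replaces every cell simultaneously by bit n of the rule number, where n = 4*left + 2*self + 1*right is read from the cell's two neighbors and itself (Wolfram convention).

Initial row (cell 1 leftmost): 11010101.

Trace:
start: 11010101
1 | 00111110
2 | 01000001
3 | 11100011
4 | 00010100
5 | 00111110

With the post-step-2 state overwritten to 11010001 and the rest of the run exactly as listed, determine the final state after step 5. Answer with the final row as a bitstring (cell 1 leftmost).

state after step 2 := 11010001
3 | 00111010
4 | 01000111
5 | 11101000

11101000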